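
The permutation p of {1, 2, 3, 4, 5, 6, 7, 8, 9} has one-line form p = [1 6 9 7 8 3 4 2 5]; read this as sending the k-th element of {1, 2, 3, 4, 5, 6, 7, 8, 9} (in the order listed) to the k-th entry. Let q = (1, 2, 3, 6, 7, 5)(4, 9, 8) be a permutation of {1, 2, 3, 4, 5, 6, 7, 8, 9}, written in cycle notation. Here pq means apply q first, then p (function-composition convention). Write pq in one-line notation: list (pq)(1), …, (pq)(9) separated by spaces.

(pq)(x) = p(q(x)). Computing each image: p(q(1)) = p(2) = 6, p(q(2)) = p(3) = 9, p(q(3)) = p(6) = 3, p(q(4)) = p(9) = 5, p(q(5)) = p(1) = 1, p(q(6)) = p(7) = 4, p(q(7)) = p(5) = 8, p(q(8)) = p(4) = 7, p(q(9)) = p(8) = 2.
Hence pq = [6 9 3 5 1 4 8 7 2].

6 9 3 5 1 4 8 7 2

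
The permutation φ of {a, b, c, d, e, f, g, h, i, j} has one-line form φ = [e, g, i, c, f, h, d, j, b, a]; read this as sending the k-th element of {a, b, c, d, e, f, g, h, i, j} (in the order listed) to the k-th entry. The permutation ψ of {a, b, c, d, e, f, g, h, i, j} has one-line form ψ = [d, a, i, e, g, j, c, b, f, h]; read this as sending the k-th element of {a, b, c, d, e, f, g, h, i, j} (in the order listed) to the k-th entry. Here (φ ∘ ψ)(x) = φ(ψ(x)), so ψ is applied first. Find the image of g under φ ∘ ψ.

(φ ∘ ψ)(g) = φ(ψ(g)). ψ(g) = c, then φ(c) = i. So (φ ∘ ψ)(g) = i.

i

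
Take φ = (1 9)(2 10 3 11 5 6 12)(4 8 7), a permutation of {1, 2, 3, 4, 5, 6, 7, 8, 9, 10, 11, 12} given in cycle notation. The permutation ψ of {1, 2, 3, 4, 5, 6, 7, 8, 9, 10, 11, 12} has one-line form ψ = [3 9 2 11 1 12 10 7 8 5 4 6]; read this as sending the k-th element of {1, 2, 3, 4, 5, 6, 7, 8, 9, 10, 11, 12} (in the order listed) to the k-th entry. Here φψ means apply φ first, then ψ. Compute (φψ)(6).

φ(6) = 12, then ψ(12) = 6; composing gives (φψ)(6) = 6.

6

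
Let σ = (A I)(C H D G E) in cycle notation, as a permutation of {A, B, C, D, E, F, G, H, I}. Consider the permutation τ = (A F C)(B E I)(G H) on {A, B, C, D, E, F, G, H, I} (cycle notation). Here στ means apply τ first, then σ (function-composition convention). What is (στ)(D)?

τ(D) = D, then σ(D) = G; composing gives (στ)(D) = G.

G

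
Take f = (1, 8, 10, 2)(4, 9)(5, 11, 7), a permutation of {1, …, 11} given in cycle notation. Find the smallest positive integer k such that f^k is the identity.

The cycle type of f is (4, 3, 2, 1, 1).
Since disjoint cycles commute, ord(f) = lcm(4, 3, 2) = 12.

12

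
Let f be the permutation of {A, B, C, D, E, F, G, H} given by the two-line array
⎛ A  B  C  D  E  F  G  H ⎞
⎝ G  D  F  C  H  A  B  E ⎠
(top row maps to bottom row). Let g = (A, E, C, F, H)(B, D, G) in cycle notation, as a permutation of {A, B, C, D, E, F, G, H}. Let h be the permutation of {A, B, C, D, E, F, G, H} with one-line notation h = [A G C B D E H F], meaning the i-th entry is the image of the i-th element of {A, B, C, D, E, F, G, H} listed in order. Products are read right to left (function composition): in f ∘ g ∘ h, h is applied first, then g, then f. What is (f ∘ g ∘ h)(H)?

E

(f ∘ g ∘ h)(H) = f(g(h(H))). h(H) = F, then g(F) = H, then f(H) = E, so the result is E.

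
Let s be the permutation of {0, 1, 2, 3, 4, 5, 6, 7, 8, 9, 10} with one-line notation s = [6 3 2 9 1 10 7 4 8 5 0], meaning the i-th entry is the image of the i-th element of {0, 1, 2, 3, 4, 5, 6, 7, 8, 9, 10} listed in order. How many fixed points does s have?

The fixed points (elements with s(x) = x) are {2, 8}, so there are 2.

2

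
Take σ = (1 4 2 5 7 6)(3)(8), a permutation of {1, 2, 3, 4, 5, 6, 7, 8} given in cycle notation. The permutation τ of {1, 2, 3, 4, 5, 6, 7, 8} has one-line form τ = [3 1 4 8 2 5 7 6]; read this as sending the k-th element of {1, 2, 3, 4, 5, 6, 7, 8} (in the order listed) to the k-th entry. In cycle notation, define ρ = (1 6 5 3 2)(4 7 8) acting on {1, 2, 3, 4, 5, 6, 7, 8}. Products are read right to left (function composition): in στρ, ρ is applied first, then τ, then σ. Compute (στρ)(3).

(στρ)(3) = σ(τ(ρ(3))). ρ(3) = 2, then τ(2) = 1, then σ(1) = 4, so the result is 4.

4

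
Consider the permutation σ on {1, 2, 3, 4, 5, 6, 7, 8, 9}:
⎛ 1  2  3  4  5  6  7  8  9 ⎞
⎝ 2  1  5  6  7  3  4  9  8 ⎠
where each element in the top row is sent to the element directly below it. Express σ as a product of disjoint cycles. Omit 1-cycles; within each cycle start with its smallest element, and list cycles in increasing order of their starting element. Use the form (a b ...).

(1 2)(3 5 7 4 6)(8 9)

From 1: 1 → 2 → 1, closing the cycle (1 2).
Repeating from the next unused element and collecting all non-trivial cycles gives (1 2)(3 5 7 4 6)(8 9).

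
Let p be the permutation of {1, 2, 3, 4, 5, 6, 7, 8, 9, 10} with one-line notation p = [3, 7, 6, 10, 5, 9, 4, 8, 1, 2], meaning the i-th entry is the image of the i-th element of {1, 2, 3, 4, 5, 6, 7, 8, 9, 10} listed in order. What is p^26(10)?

7

Tracing 10 → 2 → … returns to 10 after 4 steps, so 10 lies in a 4-cycle (2, 7, 4, 10).
Since the cycle has length 4, p^26 acts on it the same as p^2 (26 mod 4 = 2).
Stepping 2 places around the cycle: 10 → 2 → 7.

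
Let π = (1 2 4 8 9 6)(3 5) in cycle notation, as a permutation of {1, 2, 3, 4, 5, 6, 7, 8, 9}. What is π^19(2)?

2 lies in the 6-cycle (1 2 4 8 9 6).
Powers repeat with period 6 on this cycle, and 19 mod 6 = 1, so π^19(2) = π^1(2).
Advancing 1 step from 2: 2 → 4.

4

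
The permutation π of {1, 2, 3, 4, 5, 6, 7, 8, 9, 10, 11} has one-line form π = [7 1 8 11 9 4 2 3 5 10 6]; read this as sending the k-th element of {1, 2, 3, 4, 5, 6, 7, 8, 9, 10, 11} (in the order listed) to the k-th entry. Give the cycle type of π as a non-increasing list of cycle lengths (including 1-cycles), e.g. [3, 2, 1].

The disjoint cycles are (1 7 2)(3 8)(4 11 6)(5 9)(10), with lengths 3, 3, 2, 2, 1 in non-increasing order.

[3, 3, 2, 2, 1]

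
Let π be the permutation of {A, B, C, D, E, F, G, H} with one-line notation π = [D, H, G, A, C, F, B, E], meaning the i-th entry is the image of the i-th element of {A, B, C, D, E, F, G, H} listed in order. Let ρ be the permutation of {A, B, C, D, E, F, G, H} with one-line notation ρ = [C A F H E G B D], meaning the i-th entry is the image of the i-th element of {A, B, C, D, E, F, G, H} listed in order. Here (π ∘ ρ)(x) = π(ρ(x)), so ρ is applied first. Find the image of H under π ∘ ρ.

First apply ρ: ρ(H) = D, then π(D) = A. Thus (π ∘ ρ)(H) = A.

A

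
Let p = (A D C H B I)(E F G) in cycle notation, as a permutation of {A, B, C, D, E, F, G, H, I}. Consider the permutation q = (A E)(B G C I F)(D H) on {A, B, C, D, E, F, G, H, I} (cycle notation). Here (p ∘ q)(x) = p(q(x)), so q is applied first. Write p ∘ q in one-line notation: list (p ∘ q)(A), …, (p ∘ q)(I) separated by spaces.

(p ∘ q)(x) = p(q(x)). Computing each image: p(q(A)) = p(E) = F, p(q(B)) = p(G) = E, p(q(C)) = p(I) = A, p(q(D)) = p(H) = B, p(q(E)) = p(A) = D, p(q(F)) = p(B) = I, p(q(G)) = p(C) = H, p(q(H)) = p(D) = C, p(q(I)) = p(F) = G.
Hence p ∘ q = [F E A B D I H C G].

F E A B D I H C G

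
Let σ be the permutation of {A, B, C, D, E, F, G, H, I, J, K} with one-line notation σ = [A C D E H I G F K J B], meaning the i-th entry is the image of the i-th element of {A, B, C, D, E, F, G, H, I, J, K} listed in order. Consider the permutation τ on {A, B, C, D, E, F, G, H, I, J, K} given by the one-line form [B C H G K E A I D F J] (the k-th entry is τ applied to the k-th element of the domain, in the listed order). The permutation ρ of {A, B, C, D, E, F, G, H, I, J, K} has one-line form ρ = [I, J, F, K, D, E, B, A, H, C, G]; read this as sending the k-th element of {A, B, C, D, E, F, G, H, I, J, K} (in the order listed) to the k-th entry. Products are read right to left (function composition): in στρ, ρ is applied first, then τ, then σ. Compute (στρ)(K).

Chase K: ρ(K) = G; τ(G) = A; σ(A) = A. Hence (στρ)(K) = A.

A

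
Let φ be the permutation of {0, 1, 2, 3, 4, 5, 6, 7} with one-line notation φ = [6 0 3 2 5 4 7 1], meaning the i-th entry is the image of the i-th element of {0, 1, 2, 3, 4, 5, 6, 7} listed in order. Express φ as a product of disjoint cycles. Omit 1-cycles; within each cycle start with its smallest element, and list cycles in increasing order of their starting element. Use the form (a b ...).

From 0: 0 → 6 → 7 → 1 → 0, closing the cycle (0 6 7 1).
Repeating from the next unused element and collecting all non-trivial cycles gives (0 6 7 1)(2 3)(4 5).

(0 6 7 1)(2 3)(4 5)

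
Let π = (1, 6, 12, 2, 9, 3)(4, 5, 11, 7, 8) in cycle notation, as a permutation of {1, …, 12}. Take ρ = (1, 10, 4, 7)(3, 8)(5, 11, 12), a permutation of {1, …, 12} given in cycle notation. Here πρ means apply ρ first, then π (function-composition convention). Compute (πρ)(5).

First apply ρ: ρ(5) = 11, then π(11) = 7. Thus (πρ)(5) = 7.

7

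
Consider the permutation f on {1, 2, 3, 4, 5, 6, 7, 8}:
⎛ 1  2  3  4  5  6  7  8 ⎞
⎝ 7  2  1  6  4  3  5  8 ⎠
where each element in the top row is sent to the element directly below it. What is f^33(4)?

1

Tracing 4 → 6 → … returns to 4 after 6 steps, so 4 lies in a 6-cycle (1 7 5 4 6 3).
On a 6-cycle, f^6 is the identity, so f^33 = f^3 there (33 ≡ 3 mod 6).
Stepping 3 places around the cycle: 4 → 6 → 3 → 1.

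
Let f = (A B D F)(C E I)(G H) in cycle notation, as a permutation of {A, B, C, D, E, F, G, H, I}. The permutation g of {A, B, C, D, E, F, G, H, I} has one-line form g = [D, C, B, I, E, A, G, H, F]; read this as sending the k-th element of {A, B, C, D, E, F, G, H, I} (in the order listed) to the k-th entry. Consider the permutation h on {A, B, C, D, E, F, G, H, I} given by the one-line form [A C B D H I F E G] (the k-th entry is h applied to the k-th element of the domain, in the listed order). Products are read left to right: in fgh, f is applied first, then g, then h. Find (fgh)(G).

(fgh)(G) = h(g(f(G))). f(G) = H, then g(H) = H, then h(H) = E, so the result is E.

E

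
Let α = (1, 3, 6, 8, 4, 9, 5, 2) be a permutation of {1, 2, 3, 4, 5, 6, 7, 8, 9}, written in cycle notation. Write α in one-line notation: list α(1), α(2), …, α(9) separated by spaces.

Reading each image from the cycles: 1→3, 2→1, 3→6, 4→9, 5→2, 6→8, 7→7, 8→4, 9→5.
Listing these in domain order gives 3 1 6 9 2 8 7 4 5.

3 1 6 9 2 8 7 4 5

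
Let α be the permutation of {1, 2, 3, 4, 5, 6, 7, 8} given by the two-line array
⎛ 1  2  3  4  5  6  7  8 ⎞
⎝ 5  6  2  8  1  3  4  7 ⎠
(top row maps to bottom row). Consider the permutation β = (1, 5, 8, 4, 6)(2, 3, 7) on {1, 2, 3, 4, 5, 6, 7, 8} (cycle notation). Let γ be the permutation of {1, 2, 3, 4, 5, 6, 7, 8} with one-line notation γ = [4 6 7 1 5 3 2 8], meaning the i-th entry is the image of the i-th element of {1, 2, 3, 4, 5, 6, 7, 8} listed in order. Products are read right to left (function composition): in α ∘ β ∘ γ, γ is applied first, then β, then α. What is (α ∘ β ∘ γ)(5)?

7

Chase 5: γ(5) = 5; β(5) = 8; α(8) = 7. Hence (α ∘ β ∘ γ)(5) = 7.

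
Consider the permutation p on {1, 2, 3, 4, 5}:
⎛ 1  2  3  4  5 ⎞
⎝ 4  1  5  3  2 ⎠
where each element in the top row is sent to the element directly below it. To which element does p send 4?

The entry below 4 in the array is 3, so p(4) = 3.

3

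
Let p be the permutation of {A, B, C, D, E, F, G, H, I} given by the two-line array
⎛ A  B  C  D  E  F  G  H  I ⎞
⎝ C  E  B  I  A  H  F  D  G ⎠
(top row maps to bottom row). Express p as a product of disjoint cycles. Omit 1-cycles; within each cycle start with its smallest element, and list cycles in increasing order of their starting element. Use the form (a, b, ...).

(A, C, B, E)(D, I, G, F, H)

Iterating p from A gives A → C → B → E → A; that is the 4-cycle (A, C, B, E).
Continuing from each remaining unvisited element yields (A, C, B, E)(D, I, G, F, H).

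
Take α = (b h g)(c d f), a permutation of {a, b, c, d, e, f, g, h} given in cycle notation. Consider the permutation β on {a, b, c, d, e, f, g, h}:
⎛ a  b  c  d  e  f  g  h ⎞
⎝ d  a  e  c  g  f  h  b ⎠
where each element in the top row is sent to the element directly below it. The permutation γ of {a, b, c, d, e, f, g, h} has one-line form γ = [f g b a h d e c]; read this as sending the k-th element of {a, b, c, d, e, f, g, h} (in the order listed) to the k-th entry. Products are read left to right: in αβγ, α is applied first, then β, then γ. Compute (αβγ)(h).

Apply the permutations in order: α(h) = g, then β(g) = h, then γ(h) = c. So (αβγ)(h) = c.

c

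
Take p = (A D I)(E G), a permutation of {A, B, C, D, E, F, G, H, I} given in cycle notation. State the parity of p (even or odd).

The cycle lengths are 3, 2, 1, 1, 1, 1.
A cycle is odd iff its length is even; p has 1 even-length cycle, so sgn(p) = (−1)^1 and p is odd.

odd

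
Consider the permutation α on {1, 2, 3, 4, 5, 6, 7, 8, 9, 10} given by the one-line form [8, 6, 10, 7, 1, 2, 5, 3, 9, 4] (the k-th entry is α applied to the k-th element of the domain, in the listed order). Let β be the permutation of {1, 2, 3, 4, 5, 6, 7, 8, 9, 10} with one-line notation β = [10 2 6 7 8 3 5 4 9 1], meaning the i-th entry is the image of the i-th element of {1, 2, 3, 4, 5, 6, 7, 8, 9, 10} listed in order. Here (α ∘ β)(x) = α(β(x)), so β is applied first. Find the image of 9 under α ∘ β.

9

First apply β: β(9) = 9, then α(9) = 9. Thus (α ∘ β)(9) = 9.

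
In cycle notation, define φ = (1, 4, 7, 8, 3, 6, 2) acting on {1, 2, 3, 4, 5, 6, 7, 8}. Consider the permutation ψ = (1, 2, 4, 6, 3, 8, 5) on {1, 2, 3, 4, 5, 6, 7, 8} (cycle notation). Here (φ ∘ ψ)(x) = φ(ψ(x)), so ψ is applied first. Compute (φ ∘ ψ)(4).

2

First apply ψ: ψ(4) = 6, then φ(6) = 2. Thus (φ ∘ ψ)(4) = 2.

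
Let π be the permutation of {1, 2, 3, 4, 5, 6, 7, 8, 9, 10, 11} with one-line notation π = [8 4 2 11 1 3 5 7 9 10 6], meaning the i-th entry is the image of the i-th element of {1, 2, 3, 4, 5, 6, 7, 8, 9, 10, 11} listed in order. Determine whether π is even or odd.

In disjoint-cycle form the cycle lengths are 5, 4, 1, 1.
A cycle is odd iff its length is even; π has 1 even-length cycle, so sgn(π) = (−1)^1 and π is odd.

odd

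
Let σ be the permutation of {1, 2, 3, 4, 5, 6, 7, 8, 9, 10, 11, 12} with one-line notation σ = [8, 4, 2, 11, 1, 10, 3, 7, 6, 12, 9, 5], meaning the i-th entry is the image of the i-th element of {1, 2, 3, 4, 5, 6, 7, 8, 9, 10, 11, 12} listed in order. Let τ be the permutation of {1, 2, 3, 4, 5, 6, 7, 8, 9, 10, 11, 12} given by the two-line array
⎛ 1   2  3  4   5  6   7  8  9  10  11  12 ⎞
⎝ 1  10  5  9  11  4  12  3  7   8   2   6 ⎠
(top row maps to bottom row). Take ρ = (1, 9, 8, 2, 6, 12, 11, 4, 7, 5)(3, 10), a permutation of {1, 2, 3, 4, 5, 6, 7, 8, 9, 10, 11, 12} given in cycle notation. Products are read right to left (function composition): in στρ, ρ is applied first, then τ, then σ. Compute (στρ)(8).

Apply the permutations in order: ρ(8) = 2, then τ(2) = 10, then σ(10) = 12. So (στρ)(8) = 12.

12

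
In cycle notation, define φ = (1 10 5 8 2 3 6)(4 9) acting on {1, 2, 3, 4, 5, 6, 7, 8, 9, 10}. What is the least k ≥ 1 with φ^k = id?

The cycle type of φ is (7, 2, 1).
The order is lcm(7, 2) = 14.

14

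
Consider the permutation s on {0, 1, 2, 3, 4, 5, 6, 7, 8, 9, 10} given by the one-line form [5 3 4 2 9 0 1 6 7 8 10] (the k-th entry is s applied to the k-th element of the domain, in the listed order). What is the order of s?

8

Decomposing into disjoint cycles gives cycle lengths 8, 2, 1.
Since disjoint cycles commute, ord(s) = lcm(8, 2) = 8.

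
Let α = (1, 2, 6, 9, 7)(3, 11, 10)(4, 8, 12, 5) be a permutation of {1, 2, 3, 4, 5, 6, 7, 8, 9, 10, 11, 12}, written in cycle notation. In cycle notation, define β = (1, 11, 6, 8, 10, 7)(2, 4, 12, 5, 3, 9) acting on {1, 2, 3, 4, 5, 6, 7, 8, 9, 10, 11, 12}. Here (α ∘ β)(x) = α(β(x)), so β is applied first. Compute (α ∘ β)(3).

7

First apply β: β(3) = 9, then α(9) = 7. Thus (α ∘ β)(3) = 7.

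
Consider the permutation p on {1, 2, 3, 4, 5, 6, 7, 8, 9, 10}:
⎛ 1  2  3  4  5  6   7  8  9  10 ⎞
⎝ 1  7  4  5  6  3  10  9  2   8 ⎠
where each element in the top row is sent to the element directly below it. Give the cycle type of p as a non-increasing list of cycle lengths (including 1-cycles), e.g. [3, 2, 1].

[5, 4, 1]

The disjoint cycles are (1)(2, 7, 10, 8, 9)(3, 4, 5, 6), with lengths 5, 4, 1 in non-increasing order.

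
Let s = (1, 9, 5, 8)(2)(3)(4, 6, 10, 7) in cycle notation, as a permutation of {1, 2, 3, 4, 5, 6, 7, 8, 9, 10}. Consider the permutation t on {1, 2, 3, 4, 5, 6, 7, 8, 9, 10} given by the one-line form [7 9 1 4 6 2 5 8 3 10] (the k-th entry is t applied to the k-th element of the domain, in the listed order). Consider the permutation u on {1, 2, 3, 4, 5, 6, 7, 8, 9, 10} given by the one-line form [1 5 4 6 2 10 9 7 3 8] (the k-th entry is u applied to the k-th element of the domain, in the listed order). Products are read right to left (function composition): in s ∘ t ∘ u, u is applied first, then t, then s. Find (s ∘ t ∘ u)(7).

Apply the permutations in order: u(7) = 9, then t(9) = 3, then s(3) = 3. So (s ∘ t ∘ u)(7) = 3.

3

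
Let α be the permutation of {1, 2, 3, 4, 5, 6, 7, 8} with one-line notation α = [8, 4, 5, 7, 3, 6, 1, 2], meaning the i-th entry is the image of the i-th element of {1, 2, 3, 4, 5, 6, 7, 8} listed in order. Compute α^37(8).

Tracing 8 → 2 → … returns to 8 after 5 steps, so 8 lies in a 5-cycle (1 8 2 4 7).
Since the cycle has length 5, α^37 acts on it the same as α^2 (37 mod 5 = 2).
Stepping 2 places around the cycle: 8 → 2 → 4.

4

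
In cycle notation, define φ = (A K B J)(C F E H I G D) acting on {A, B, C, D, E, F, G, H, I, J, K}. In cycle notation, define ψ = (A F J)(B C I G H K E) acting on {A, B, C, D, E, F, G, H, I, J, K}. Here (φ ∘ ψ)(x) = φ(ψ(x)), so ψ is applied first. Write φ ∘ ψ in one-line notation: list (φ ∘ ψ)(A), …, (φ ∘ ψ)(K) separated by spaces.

(φ ∘ ψ)(x) = φ(ψ(x)). Computing each image: φ(ψ(A)) = φ(F) = E, φ(ψ(B)) = φ(C) = F, φ(ψ(C)) = φ(I) = G, φ(ψ(D)) = φ(D) = C, φ(ψ(E)) = φ(B) = J, φ(ψ(F)) = φ(J) = A, φ(ψ(G)) = φ(H) = I, φ(ψ(H)) = φ(K) = B, φ(ψ(I)) = φ(G) = D, φ(ψ(J)) = φ(A) = K, φ(ψ(K)) = φ(E) = H.
Hence φ ∘ ψ = [E F G C J A I B D K H].

E F G C J A I B D K H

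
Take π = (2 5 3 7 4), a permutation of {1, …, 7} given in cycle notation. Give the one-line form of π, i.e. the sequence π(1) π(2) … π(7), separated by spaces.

1 5 7 2 3 6 4

Image by image: 1↦1, 2↦5, 3↦7, 4↦2, 5↦3, 6↦6, 7↦4.
Listing these in domain order gives 1 5 7 2 3 6 4.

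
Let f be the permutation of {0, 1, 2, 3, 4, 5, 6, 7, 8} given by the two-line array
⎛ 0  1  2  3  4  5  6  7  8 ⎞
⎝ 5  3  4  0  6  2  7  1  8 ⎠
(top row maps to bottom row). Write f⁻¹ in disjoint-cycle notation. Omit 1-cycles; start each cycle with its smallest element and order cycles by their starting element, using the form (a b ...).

(0 3 1 7 6 4 2 5)

First write f in disjoint cycles: (0 5 2 4 6 7 1 3).
The inverse reverses every cycle; in canonical form, f⁻¹ = (0 3 1 7 6 4 2 5).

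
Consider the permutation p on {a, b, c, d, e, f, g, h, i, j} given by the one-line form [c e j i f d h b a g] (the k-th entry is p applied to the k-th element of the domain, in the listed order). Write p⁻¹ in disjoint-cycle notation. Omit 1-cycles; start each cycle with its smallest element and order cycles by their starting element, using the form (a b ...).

(a i d f e b h g j c)

First write p in disjoint cycles: (a c j g h b e f d i).
Reversing each cycle (and rotating so the smallest element leads) gives p⁻¹ = (a i d f e b h g j c).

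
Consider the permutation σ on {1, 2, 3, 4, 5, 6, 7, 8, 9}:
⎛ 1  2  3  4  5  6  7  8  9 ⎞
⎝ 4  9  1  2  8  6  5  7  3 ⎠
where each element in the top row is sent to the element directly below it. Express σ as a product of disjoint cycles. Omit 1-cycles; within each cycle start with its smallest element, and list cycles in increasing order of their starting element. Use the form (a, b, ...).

Iterating σ from 1 gives 1 → 4 → 2 → 9 → 3 → 1; that is the 5-cycle (1, 4, 2, 9, 3).
Repeating from the next unused element and collecting all non-trivial cycles gives (1, 4, 2, 9, 3)(5, 8, 7).

(1, 4, 2, 9, 3)(5, 8, 7)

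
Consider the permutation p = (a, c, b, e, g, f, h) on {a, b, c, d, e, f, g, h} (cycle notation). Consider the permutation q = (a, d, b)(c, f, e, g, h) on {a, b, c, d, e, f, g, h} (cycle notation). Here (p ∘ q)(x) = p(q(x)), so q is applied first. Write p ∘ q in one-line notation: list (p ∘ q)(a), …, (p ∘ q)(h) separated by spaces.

d c h e f g a b

(p ∘ q)(x) = p(q(x)). Computing each image: p(q(a)) = p(d) = d, p(q(b)) = p(a) = c, p(q(c)) = p(f) = h, p(q(d)) = p(b) = e, p(q(e)) = p(g) = f, p(q(f)) = p(e) = g, p(q(g)) = p(h) = a, p(q(h)) = p(c) = b.
Hence p ∘ q = [d c h e f g a b].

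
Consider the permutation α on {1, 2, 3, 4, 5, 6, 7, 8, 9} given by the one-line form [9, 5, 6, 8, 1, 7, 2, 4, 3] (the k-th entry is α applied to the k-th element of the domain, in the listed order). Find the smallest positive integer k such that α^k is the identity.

The disjoint-cycle form of α has cycle lengths 7, 2.
The order of α is the least common multiple of its cycle lengths: lcm(7, 2) = 14.

14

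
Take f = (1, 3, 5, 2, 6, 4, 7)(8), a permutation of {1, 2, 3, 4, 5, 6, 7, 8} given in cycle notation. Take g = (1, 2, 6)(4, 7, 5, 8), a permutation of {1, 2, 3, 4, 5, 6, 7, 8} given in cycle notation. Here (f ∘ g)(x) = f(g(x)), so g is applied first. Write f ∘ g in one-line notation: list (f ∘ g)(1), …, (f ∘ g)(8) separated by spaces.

Chase each element through g then f: 1 → 2 → 6; 2 → 6 → 4; 3 → 3 → 5; 4 → 7 → 1; 5 → 8 → 8; 6 → 1 → 3; 7 → 5 → 2; 8 → 4 → 7.
Collecting the images, f ∘ g = [6 4 5 1 8 3 2 7].

6 4 5 1 8 3 2 7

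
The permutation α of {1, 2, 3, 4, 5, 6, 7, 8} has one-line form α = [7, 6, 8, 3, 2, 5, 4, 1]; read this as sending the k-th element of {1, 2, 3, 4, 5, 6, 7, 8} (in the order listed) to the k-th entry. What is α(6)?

5

6 is element number 6 of the domain, and entry number 6 of the one-line form is 5, so α(6) = 5.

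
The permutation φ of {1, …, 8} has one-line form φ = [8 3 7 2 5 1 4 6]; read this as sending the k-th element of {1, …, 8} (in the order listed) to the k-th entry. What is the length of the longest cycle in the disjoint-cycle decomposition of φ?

Decomposing into disjoint cycles gives (1, 8, 6)(2, 3, 7, 4); the longest has length 4.

4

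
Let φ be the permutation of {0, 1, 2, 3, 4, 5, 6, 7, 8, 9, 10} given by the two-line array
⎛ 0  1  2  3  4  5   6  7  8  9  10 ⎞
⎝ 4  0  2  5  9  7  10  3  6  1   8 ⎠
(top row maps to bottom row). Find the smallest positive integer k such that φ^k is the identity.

12

Writing φ as disjoint cycles, the cycle lengths are 4, 3, 3, 1.
The order is lcm(4, 3, 3) = 12.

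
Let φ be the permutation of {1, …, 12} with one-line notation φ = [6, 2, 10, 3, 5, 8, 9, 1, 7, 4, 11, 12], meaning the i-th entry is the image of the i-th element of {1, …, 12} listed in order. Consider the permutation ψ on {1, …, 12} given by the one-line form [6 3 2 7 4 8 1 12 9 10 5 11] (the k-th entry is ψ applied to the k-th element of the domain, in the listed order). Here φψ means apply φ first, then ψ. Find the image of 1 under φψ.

8

(φψ)(1) = ψ(φ(1)). φ(1) = 6, then ψ(6) = 8. So (φψ)(1) = 8.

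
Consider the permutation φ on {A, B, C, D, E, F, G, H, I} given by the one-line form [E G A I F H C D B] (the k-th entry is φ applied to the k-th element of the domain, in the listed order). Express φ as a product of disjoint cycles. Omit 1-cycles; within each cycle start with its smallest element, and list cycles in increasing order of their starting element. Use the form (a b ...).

Start at A and follow images: A → E → F → H → D → I → B → G → C → A, giving the cycle (A E F H D I B G C).
Repeating from the next unused element and collecting all non-trivial cycles gives (A E F H D I B G C).

(A E F H D I B G C)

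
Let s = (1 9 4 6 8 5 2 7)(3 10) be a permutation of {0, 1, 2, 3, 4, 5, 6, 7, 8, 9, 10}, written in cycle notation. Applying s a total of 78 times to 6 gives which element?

6 lies in the 8-cycle (1 9 4 6 8 5 2 7).
On an 8-cycle, s^8 is the identity, so s^78 = s^6 there (78 ≡ 6 mod 8).
Advancing 6 steps from 6: 6 → 8 → 5 → 2 → 7 → 1 → 9.

9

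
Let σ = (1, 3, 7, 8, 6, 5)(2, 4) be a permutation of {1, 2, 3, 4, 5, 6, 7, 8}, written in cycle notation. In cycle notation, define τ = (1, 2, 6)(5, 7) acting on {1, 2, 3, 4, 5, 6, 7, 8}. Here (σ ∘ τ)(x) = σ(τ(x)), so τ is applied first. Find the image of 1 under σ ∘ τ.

τ(1) = 2, then σ(2) = 4; composing gives (σ ∘ τ)(1) = 4.

4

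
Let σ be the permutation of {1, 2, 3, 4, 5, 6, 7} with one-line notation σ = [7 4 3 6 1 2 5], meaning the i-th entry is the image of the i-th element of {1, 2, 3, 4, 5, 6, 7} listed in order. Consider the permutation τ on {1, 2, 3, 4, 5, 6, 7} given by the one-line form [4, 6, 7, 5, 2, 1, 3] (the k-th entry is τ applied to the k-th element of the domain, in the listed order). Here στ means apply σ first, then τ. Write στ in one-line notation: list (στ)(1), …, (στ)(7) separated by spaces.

For each element, apply σ then τ: 1 → 7 → 3; 2 → 4 → 5; 3 → 3 → 7; 4 → 6 → 1; 5 → 1 → 4; 6 → 2 → 6; 7 → 5 → 2.
Collecting the images, στ = [3 5 7 1 4 6 2].

3 5 7 1 4 6 2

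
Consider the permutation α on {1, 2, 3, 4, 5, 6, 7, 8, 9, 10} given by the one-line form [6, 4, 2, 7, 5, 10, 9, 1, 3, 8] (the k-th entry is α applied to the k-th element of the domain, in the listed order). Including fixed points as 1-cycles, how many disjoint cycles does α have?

The cycle decomposition is (1 6 10 8)(2 4 7 9 3)(5), which has 3 cycles (counting 1-cycles).

3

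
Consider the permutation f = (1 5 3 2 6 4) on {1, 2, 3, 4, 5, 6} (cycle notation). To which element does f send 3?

Within (1 5 3 2 6 4), 3 ↦ 2.

2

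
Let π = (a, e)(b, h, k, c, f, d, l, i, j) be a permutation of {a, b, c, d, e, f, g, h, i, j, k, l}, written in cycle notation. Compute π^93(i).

i lies in the 9-cycle (b, h, k, c, f, d, l, i, j).
Since the cycle has length 9, π^93 acts on it the same as π^3 (93 mod 9 = 3).
Advancing 3 steps from i: i → j → b → h.

h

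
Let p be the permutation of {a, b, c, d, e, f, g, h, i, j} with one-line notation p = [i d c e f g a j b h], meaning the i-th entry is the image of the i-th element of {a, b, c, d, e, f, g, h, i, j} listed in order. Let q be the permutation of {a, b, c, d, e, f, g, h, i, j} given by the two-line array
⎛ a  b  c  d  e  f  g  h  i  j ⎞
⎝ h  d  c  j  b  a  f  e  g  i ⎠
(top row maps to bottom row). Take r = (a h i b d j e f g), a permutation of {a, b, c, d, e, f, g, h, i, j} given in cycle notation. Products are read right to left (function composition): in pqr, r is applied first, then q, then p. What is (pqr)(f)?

g

(pqr)(f) = p(q(r(f))). r(f) = g, then q(g) = f, then p(f) = g, so the result is g.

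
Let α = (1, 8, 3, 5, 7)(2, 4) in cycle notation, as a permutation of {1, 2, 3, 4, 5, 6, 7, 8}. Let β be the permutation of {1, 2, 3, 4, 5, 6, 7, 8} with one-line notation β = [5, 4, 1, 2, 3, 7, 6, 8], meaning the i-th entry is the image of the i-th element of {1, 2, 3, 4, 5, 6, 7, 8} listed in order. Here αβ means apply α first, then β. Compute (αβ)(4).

First apply α: α(4) = 2, then β(2) = 4. Thus (αβ)(4) = 4.

4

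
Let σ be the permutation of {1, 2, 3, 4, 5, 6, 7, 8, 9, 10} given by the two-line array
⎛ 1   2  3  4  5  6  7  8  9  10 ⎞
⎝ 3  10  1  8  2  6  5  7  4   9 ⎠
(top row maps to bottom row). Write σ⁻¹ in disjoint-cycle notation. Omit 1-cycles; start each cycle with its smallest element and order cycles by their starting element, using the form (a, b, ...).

First write σ in disjoint cycles: (1, 3)(2, 10, 9, 4, 8, 7, 5).
Reversing each cycle (and rotating so the smallest element leads) gives σ⁻¹ = (1, 3)(2, 5, 7, 8, 4, 9, 10).

(1, 3)(2, 5, 7, 8, 4, 9, 10)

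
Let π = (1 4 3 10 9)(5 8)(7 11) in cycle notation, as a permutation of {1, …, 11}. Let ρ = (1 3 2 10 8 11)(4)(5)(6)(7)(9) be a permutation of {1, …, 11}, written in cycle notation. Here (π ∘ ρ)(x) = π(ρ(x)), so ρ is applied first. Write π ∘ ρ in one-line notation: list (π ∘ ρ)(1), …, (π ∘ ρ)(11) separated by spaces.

(π ∘ ρ)(x) = π(ρ(x)). Computing each image: π(ρ(1)) = π(3) = 10, π(ρ(2)) = π(10) = 9, π(ρ(3)) = π(2) = 2, π(ρ(4)) = π(4) = 3, π(ρ(5)) = π(5) = 8, π(ρ(6)) = π(6) = 6, π(ρ(7)) = π(7) = 11, π(ρ(8)) = π(11) = 7, π(ρ(9)) = π(9) = 1, π(ρ(10)) = π(8) = 5, π(ρ(11)) = π(1) = 4.
Hence π ∘ ρ = [10 9 2 3 8 6 11 7 1 5 4].

10 9 2 3 8 6 11 7 1 5 4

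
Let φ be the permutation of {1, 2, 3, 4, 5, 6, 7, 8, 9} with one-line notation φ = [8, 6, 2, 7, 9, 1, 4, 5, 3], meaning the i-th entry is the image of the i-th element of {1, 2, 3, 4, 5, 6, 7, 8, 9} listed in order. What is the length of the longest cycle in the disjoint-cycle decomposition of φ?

7

Decomposing into disjoint cycles gives (1 8 5 9 3 2 6)(4 7); the longest has length 7.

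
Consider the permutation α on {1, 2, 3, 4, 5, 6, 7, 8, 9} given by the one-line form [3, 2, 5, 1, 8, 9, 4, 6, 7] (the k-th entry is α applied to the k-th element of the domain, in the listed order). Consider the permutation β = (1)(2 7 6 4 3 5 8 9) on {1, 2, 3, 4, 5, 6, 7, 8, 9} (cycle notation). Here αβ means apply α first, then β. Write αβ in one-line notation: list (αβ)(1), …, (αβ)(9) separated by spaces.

(αβ)(x) = β(α(x)). Computing each image: β(α(1)) = β(3) = 5, β(α(2)) = β(2) = 7, β(α(3)) = β(5) = 8, β(α(4)) = β(1) = 1, β(α(5)) = β(8) = 9, β(α(6)) = β(9) = 2, β(α(7)) = β(4) = 3, β(α(8)) = β(6) = 4, β(α(9)) = β(7) = 6.
Hence αβ = [5 7 8 1 9 2 3 4 6].

5 7 8 1 9 2 3 4 6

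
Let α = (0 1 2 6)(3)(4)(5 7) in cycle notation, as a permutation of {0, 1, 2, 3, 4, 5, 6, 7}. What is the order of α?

4

The disjoint cycles have lengths 4, 2, 1, 1.
The order of α is the least common multiple of its cycle lengths: lcm(4, 2) = 4.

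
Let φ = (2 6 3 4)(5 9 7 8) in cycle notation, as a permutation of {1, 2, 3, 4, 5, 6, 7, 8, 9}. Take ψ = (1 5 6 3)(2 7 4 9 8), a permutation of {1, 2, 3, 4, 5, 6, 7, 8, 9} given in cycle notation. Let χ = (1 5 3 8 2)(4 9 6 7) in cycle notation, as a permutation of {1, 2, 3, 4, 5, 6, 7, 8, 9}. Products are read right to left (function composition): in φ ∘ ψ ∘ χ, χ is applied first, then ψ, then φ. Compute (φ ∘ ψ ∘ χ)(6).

2

Chase 6: χ(6) = 7; ψ(7) = 4; φ(4) = 2. Hence (φ ∘ ψ ∘ χ)(6) = 2.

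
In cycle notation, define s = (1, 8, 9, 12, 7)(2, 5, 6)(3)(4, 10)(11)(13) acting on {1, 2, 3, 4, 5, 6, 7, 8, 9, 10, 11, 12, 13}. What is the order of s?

The disjoint cycles have lengths 5, 3, 2, 1, 1, 1.
The order of s is the least common multiple of its cycle lengths: lcm(5, 3, 2) = 30.

30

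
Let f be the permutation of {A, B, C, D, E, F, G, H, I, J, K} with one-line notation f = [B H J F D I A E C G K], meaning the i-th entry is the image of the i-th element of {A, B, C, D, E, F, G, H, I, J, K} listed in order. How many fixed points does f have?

1

The fixed points (elements with f(x) = x) are {K}, so there is 1.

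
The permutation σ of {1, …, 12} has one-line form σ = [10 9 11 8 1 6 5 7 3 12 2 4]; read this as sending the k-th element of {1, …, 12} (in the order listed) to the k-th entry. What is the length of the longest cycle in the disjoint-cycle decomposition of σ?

7

Decomposing into disjoint cycles gives (1 10 12 4 8 7 5)(2 9 3 11); the longest has length 7.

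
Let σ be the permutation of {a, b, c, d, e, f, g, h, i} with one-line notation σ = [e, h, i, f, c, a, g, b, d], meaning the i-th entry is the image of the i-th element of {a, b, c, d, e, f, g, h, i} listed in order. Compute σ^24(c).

Tracing c → i → … returns to c after 6 steps, so c lies in a 6-cycle (a, e, c, i, d, f).
On a 6-cycle, σ^6 is the identity, so σ^24 = σ^0 there (24 ≡ 0 mod 6).
So σ^24(c) = c.

c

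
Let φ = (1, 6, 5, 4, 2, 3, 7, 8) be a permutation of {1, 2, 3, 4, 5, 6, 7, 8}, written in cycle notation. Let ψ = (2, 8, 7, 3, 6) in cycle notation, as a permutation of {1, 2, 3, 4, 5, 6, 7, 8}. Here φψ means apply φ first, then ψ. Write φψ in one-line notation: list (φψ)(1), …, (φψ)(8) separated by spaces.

Chase each element through φ then ψ: 1 → 6 → 2; 2 → 3 → 6; 3 → 7 → 3; 4 → 2 → 8; 5 → 4 → 4; 6 → 5 → 5; 7 → 8 → 7; 8 → 1 → 1.
Collecting the images, φψ = [2 6 3 8 4 5 7 1].

2 6 3 8 4 5 7 1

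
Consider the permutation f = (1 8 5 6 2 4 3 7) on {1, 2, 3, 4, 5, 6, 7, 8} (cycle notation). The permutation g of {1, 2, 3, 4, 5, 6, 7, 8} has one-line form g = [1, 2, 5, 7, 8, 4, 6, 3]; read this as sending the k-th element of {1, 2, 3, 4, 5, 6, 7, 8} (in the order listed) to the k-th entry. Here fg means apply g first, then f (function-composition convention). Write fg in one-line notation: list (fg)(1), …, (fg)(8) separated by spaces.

For each element, apply g then f: 1 → 1 → 8; 2 → 2 → 4; 3 → 5 → 6; 4 → 7 → 1; 5 → 8 → 5; 6 → 4 → 3; 7 → 6 → 2; 8 → 3 → 7.
Collecting the images, fg = [8 4 6 1 5 3 2 7].

8 4 6 1 5 3 2 7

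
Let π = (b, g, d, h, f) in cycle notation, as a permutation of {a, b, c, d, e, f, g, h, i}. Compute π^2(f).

f lies in the 5-cycle (b, g, d, h, f).
Advancing 2 steps from f: f → b → g.

g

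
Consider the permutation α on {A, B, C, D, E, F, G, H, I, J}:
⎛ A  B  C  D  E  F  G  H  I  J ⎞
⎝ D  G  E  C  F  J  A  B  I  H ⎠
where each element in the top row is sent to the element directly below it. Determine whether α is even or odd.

even

In disjoint-cycle form the cycle lengths are 9, 1.
A cycle is odd iff its length is even; α has 0 even-length cycles, so sgn(α) = (−1)^0 and α is even.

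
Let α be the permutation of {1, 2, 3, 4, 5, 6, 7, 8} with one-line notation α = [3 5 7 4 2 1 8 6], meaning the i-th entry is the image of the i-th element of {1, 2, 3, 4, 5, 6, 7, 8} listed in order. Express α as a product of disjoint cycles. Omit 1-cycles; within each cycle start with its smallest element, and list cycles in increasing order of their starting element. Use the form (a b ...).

(1 3 7 8 6)(2 5)

Start at 1 and follow images: 1 → 3 → 7 → 8 → 6 → 1, giving the cycle (1 3 7 8 6).
Continuing from each remaining unvisited element yields (1 3 7 8 6)(2 5).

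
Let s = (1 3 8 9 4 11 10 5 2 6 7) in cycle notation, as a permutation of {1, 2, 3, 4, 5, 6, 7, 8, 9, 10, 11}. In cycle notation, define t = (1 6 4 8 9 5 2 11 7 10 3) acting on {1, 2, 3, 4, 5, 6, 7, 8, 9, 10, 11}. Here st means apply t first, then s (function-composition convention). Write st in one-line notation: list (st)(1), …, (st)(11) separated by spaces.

7 10 3 9 6 11 5 4 2 8 1

(st)(x) = s(t(x)). Computing each image: s(t(1)) = s(6) = 7, s(t(2)) = s(11) = 10, s(t(3)) = s(1) = 3, s(t(4)) = s(8) = 9, s(t(5)) = s(2) = 6, s(t(6)) = s(4) = 11, s(t(7)) = s(10) = 5, s(t(8)) = s(9) = 4, s(t(9)) = s(5) = 2, s(t(10)) = s(3) = 8, s(t(11)) = s(7) = 1.
Hence st = [7 10 3 9 6 11 5 4 2 8 1].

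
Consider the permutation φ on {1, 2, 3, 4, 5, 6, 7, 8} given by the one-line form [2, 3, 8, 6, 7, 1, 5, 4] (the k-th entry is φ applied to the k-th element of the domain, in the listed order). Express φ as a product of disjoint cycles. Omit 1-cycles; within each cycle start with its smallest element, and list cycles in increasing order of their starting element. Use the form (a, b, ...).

(1, 2, 3, 8, 4, 6)(5, 7)

From 1: 1 → 2 → 3 → 8 → 4 → 6 → 1, closing the cycle (1, 2, 3, 8, 4, 6).
Repeating from the next unused element and collecting all non-trivial cycles gives (1, 2, 3, 8, 4, 6)(5, 7).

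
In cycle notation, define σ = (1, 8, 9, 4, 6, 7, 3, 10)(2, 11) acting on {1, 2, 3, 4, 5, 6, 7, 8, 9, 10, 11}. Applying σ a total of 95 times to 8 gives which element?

1

8 lies in the 8-cycle (1, 8, 9, 4, 6, 7, 3, 10).
On an 8-cycle, σ^8 is the identity, so σ^95 = σ^7 there (95 ≡ 7 mod 8).
Advancing 7 steps from 8: 8 → 9 → 4 → 6 → 7 → 3 → 10 → 1.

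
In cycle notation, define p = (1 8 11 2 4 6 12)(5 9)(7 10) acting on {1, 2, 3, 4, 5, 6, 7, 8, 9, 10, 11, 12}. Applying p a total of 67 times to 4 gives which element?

4 lies in the 7-cycle (1 8 11 2 4 6 12).
Powers repeat with period 7 on this cycle, and 67 mod 7 = 4, so p^67(4) = p^4(4).
Stepping 4 places around the cycle: 4 → 6 → 12 → 1 → 8.

8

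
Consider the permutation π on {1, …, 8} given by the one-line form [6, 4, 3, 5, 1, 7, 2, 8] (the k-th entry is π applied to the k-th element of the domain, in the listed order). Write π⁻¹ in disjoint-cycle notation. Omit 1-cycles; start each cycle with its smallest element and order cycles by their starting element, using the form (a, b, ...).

The cycle decomposition of π is (1, 6, 7, 2, 4, 5).
Reversing each cycle (and rotating so the smallest element leads) gives π⁻¹ = (1, 5, 4, 2, 7, 6).

(1, 5, 4, 2, 7, 6)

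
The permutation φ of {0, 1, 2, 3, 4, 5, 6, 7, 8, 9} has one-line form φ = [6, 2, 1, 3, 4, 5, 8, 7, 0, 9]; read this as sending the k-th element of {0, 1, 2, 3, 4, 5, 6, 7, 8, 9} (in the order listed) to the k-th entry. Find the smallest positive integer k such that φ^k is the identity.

6

The disjoint-cycle form of φ has cycle lengths 3, 2, 1, 1, 1, 1, 1.
The order is lcm(3, 2) = 6.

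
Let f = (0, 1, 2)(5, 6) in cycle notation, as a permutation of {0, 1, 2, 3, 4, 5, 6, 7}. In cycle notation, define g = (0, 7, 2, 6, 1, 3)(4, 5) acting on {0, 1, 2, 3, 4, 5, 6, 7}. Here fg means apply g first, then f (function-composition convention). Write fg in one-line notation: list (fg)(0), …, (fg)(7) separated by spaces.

For each element, apply g then f: 0 → 7 → 7; 1 → 3 → 3; 2 → 6 → 5; 3 → 0 → 1; 4 → 5 → 6; 5 → 4 → 4; 6 → 1 → 2; 7 → 2 → 0.
Collecting the images, fg = [7 3 5 1 6 4 2 0].

7 3 5 1 6 4 2 0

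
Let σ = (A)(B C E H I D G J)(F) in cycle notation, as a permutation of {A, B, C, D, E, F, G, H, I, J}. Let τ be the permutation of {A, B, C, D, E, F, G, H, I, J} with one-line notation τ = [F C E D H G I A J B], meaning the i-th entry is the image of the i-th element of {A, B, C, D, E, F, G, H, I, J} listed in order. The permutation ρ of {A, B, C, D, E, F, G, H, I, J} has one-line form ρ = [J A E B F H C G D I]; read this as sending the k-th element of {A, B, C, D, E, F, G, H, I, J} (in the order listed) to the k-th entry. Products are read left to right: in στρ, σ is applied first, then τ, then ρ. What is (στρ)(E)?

(στρ)(E) = ρ(τ(σ(E))). σ(E) = H, then τ(H) = A, then ρ(A) = J, so the result is J.

J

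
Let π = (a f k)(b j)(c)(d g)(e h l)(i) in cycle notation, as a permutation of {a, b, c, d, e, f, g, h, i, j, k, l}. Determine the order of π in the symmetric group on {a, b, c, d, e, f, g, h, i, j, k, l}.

The disjoint cycles have lengths 3, 3, 2, 2, 1, 1.
The order is lcm(3, 3, 2, 2) = 6.

6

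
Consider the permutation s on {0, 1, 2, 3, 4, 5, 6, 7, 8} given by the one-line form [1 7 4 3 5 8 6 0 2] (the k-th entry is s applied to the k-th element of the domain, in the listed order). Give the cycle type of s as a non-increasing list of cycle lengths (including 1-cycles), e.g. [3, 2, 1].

[4, 3, 1, 1]

The disjoint cycles are (0 1 7)(2 4 5 8)(3)(6), with lengths 4, 3, 1, 1 in non-increasing order.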